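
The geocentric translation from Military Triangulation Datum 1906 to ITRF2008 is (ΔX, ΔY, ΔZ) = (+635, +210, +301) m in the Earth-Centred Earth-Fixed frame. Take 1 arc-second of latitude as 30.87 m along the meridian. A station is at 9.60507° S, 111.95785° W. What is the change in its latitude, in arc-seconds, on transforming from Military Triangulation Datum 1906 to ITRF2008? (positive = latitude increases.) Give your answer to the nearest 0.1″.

Δφ = 7.3″

sin φ = -0.166856, cos φ = 0.985981, sin λ = -0.927459, cos λ = -0.373924.
North component: ΔN = −sin φ cos λ·ΔX − sin φ sin λ·ΔY + cos φ·ΔZ = −(-0.166856)(-0.373924)(635) − (-0.166856)(-0.927459)(210) + (0.985981)(301) = 224.66 m.
1° of latitude spans 3600 × 30.87 = 111132 m, so Δφ = 224.66 / 111132 × 3600 = 7.278″.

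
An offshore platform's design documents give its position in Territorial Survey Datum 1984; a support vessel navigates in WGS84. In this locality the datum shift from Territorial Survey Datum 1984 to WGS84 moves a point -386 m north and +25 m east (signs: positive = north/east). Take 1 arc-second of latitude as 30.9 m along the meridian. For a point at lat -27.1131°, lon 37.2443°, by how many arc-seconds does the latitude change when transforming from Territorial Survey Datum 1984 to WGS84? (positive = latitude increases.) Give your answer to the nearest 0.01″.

1″ of latitude = 30.90 m, so Δφ = -386.0 / 30.90 = -12.492″.

Δφ = -12.49″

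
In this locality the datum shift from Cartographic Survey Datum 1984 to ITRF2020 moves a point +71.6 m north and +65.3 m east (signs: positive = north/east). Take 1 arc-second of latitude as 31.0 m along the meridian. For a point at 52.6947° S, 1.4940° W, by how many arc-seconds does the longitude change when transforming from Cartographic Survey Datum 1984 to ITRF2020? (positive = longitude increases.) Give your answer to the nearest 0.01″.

At latitude -52.6947°, cos φ = 0.606062.
1″ of longitude at this latitude = 31.00 × cos φ = 18.7879 m, so Δλ = 65.3 / 18.7879 = 3.476″.

Δλ = 3.48″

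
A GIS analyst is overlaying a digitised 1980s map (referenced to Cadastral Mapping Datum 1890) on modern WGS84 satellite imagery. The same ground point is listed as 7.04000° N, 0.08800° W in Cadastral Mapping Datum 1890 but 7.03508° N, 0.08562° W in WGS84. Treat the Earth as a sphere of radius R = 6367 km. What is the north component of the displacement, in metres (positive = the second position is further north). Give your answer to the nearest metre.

Δφ = 7.03508° − 7.04000° = -0.00492°; Δλ = -0.08562° − -0.08800° = +0.00238°.
1° along a meridian = πR/180 = 111125 m.
ΔN = Δφ × 111125 = -546.7 m; ΔE = Δλ × 111125 × cos(7.04000°) = +0.00238 × 111125 × 0.992461 = 262.5 m.

ΔN = -547 m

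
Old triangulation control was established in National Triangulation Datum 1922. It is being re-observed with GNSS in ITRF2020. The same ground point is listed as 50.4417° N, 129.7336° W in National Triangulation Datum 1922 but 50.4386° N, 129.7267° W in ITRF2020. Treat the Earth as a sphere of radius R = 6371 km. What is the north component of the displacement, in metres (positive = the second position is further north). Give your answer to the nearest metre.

Δφ = 50.4386° − 50.4417° = -0.0031°; Δλ = -129.7267° − -129.7336° = +0.0069°.
1° along a meridian = πR/180 = 111195 m.
ΔN = Δφ × 111195 = -344.7 m; ΔE = Δλ × 111195 × cos(50.4417°) = +0.0069 × 111195 × 0.636863 = 488.6 m.

ΔN = -345 m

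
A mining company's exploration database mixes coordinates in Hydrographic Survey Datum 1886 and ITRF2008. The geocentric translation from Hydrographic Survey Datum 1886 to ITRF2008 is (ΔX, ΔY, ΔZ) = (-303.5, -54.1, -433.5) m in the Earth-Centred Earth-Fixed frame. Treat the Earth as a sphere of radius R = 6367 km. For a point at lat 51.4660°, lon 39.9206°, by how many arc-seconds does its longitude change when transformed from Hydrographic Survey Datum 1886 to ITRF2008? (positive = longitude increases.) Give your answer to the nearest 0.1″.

sin φ = 0.782239, cos φ = 0.622979, sin λ = 0.641725, cos λ = 0.766934.
East component: ΔE = −sin λ·ΔX + cos λ·ΔY = −(0.641725)(-303.5) + (0.766934)(-54.1) = 153.27 m.
1° of latitude spans πR/180 = 111125 m; at latitude φ, 1° of longitude spans that × cos φ = 69228.6 m, so Δλ = 153.27 / 69228.6 × 3600 = 7.970″.

Δλ = 8.0″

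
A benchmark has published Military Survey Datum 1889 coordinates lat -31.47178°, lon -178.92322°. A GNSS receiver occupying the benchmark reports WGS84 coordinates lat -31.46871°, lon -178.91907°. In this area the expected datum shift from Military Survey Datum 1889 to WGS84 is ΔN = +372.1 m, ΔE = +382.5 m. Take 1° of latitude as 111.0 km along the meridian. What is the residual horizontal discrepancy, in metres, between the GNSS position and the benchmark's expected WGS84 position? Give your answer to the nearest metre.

33 m

Observed coordinate differences: Δφ = +0.00307°, Δλ = +0.00415°.
Converting to metres (1° lat = 111000 m, cos φ = 0.852897): observed ΔN = 340.8 m, observed ΔE = 392.9 m.
Subtracting the expected shift leaves a residual of 340.8 − (372.1) = -31.3 m north and 392.9 − (382.5) = 10.4 m east.
Residual distance = √((-31.3)² + 10.4²) = 33.0 m.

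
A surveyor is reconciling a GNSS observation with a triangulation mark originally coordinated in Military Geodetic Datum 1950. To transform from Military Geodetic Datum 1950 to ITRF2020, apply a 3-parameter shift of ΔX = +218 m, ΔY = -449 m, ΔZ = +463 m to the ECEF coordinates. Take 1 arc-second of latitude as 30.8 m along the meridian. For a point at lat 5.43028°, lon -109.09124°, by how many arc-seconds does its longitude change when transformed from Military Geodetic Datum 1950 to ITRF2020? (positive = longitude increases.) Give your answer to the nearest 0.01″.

sin φ = 0.094634, cos φ = 0.995512, sin λ = -0.944999, cos λ = -0.327073.
East component: ΔE = −sin λ·ΔX + cos λ·ΔY = −(-0.944999)(218) + (-0.327073)(-449) = 352.87 m.
1° of latitude spans 3600 × 30.80 = 110880 m; at latitude φ, 1° of longitude spans that × cos φ = 110382.4 m, so Δλ = 352.87 / 110382.4 × 3600 = 11.508″.

Δλ = 11.51″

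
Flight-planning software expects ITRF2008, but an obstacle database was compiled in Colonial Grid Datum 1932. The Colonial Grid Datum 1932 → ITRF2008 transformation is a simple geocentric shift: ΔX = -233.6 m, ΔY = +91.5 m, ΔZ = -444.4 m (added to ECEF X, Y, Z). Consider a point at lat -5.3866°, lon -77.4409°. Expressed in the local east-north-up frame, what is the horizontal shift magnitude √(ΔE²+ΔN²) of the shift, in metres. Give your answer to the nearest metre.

At φ = -5.3866°, λ = -77.4409°: sin φ = -0.093875, cos φ = 0.995584, sin λ = -0.976072, cos λ = 0.217447.
ΔE = −sin λ·ΔX + cos λ·ΔY = −(-0.976072)·(-233.6) + (0.217447)·(91.5) = -208.11 m.
ΔN = −sin φ cos λ·ΔX − sin φ sin λ·ΔY + cos φ·ΔZ = −(-0.093875)(0.217447)(-233.6) − (-0.093875)(-0.976072)(91.5) + (0.995584)(-444.4) = -455.59 m.
Horizontal magnitude = √(ΔE² + ΔN²) = √((-208.11)² + (-455.59)²) = 500.87 m.

501 m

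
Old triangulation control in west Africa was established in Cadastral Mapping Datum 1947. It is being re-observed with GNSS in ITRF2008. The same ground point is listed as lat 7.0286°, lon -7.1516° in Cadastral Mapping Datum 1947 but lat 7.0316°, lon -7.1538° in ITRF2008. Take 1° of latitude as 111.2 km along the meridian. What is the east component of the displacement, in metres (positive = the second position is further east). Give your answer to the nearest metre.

ΔE = -243 m

Δφ = 7.0316° − 7.0286° = +0.0030°; Δλ = -7.1538° − -7.1516° = -0.0022°.
ΔN = Δφ × 111200 = 333.6 m; ΔE = Δλ × 111200 × cos(7.0286°) = -0.0022 × 111200 × 0.992485 = -242.8 m.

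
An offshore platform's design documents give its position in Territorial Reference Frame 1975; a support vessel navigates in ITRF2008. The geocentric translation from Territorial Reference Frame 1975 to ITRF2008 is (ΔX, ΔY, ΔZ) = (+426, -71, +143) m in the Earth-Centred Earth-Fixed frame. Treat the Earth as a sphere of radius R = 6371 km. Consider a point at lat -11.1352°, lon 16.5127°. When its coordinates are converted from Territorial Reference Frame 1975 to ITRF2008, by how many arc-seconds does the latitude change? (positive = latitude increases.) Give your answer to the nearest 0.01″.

Δφ = 6.97″

sin φ = -0.193125, cos φ = 0.981174, sin λ = 0.284228, cos λ = 0.958757.
North component: ΔN = −sin φ cos λ·ΔX − sin φ sin λ·ΔY + cos φ·ΔZ = −(-0.193125)(0.958757)(426) − (-0.193125)(0.284228)(-71) + (0.981174)(143) = 215.29 m.
1° of latitude spans πR/180 = 111195 m, so Δφ = 215.29 / 111195 × 3600 = 6.970″.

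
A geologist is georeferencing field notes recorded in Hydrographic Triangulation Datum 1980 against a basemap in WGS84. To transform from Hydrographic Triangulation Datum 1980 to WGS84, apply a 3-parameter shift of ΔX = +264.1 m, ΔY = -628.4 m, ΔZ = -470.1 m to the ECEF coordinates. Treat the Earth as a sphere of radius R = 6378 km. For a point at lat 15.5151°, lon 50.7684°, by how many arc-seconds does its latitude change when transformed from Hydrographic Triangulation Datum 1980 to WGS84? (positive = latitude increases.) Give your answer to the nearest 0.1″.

sin φ = 0.267492, cos φ = 0.963560, sin λ = 0.774596, cos λ = 0.632457.
North component: ΔN = −sin φ cos λ·ΔX − sin φ sin λ·ΔY + cos φ·ΔZ = −(0.267492)(0.632457)(264.1) − (0.267492)(0.774596)(-628.4) + (0.963560)(-470.1) = -367.45 m.
1° of latitude spans πR/180 = 111317 m, so Δφ = -367.45 / 111317 × 3600 = -11.883″.

Δφ = -11.9″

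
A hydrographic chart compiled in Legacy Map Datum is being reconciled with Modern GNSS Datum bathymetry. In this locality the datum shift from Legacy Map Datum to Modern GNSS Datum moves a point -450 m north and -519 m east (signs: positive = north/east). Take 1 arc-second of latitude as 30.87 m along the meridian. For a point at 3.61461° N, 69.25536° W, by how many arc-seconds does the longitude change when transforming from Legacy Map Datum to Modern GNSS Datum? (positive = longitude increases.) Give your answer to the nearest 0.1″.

At latitude 3.61461°, cos φ = 0.998011.
1″ of longitude at this latitude = 30.87 × cos φ = 30.8086 m, so Δλ = -519.0 / 30.8086 = -16.846″.

Δλ = -16.8″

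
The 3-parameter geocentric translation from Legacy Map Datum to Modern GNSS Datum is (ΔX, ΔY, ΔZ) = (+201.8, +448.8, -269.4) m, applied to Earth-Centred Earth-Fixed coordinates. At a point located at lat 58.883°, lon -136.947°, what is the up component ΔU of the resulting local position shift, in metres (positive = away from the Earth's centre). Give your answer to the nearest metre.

ΔU = -465 m

At φ = 58.883°, λ = -136.947°: sin φ = 0.856114, cos φ = 0.516787, sin λ = -0.682675, cos λ = -0.730723.
ΔU = cos φ cos λ·ΔX + cos φ sin λ·ΔY + sin φ·ΔZ = (0.516787)(-0.730723)(201.8) + (0.516787)(-0.682675)(448.8) + (0.856114)(-269.4) = -465.18 m.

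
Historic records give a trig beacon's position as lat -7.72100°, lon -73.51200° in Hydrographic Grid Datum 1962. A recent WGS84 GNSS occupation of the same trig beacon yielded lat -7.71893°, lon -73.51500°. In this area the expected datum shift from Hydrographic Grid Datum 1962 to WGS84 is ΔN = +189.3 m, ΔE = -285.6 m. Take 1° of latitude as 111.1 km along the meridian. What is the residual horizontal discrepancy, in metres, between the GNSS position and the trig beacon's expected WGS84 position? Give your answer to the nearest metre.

60 m

Observed coordinate differences: Δφ = +0.00207°, Δλ = -0.00300°.
Converting to metres (1° lat = 111100 m, cos φ = 0.990934): observed ΔN = 230.0 m, observed ΔE = -330.3 m.
Subtracting the expected shift leaves a residual of 230.0 − (189.3) = 40.7 m north and -330.3 − (-285.6) = -44.7 m east.
Residual distance = √(40.7² + (-44.7)²) = 60.4 m.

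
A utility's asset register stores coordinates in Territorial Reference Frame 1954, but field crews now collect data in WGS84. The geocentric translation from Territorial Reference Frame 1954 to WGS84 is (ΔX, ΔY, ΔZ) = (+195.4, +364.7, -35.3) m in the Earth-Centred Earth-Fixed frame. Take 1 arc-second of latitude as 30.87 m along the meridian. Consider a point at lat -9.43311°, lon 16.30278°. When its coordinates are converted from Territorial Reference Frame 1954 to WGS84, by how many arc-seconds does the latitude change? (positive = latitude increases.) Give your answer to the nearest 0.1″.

sin φ = -0.163896, cos φ = 0.986478, sin λ = 0.280713, cos λ = 0.959792.
North component: ΔN = −sin φ cos λ·ΔX − sin φ sin λ·ΔY + cos φ·ΔZ = −(-0.163896)(0.959792)(195.4) − (-0.163896)(0.280713)(364.7) + (0.986478)(-35.3) = 12.69 m.
1° of latitude spans 3600 × 30.87 = 111132 m, so Δφ = 12.69 / 111132 × 3600 = 0.411″.

Δφ = 0.4″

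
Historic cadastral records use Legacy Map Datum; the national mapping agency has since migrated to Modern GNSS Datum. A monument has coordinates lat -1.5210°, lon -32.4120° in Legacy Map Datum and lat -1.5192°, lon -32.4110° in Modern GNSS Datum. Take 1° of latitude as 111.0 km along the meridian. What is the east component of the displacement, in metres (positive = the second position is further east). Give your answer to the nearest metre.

Δφ = -1.5192° − -1.5210° = +0.0018°; Δλ = -32.4110° − -32.4120° = +0.0010°.
ΔN = Δφ × 111000 = 199.8 m; ΔE = Δλ × 111000 × cos(-1.5210°) = +0.0010 × 111000 × 0.999648 = 111.0 m.

ΔE = 111 m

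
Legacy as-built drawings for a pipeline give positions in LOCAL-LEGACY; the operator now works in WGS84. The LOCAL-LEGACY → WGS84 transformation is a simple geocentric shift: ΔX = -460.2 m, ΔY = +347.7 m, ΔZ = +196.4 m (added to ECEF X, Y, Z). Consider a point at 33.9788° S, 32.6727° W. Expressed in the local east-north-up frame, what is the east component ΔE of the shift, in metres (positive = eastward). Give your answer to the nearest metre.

ΔE = 44 m

The local east axis at (φ, λ) is (−sin λ, cos λ, 0), so ΔE = −sin(-32.6727°)·(-460.2) + cos(-32.6727°)·347.7 = 44.25 m.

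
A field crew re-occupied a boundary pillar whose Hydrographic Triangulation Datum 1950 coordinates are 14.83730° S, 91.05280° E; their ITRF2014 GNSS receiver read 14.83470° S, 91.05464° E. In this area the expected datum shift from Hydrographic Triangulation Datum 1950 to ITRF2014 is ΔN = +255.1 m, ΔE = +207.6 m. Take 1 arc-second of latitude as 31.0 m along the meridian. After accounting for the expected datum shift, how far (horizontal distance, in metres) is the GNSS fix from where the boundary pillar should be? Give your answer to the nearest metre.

36 m

Observed coordinate differences: Δφ = +0.00260°, Δλ = +0.00184°.
Converting to metres (1° lat = 111600 m, cos φ = 0.966657): observed ΔN = 290.2 m, observed ΔE = 198.5 m.
Subtracting the expected shift leaves a residual of 290.2 − (255.1) = 35.1 m north and 198.5 − (207.6) = -9.1 m east.
Residual distance = √(35.1² + (-9.1)²) = 36.2 m.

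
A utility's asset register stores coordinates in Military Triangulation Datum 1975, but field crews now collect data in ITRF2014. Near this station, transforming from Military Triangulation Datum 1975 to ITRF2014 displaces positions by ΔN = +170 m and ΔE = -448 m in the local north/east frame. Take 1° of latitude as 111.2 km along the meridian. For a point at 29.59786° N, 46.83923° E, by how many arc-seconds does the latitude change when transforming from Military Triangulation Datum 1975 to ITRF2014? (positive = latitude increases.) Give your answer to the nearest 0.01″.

1° of latitude = 111.2 km, so Δφ = 170.0 / 111200 = 0.0015288° = 5.504″.

Δφ = 5.50″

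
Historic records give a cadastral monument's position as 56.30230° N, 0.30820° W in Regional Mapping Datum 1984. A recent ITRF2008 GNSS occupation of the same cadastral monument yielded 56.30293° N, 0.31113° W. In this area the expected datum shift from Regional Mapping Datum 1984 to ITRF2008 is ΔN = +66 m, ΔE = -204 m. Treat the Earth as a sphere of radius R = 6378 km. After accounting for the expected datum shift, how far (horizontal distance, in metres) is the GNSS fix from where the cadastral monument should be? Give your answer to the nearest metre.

23 m

Observed coordinate differences: Δφ = +0.00063°, Δλ = -0.00293°.
Converting to metres (1° lat = 111317 m, cos φ = 0.554811): observed ΔN = 70.1 m, observed ΔE = -181.0 m.
Subtracting the expected shift leaves a residual of 70.1 − (66) = 4.1 m north and -181.0 − (-204) = 23.0 m east.
Residual distance = √(4.1² + 23.0²) = 23.4 m.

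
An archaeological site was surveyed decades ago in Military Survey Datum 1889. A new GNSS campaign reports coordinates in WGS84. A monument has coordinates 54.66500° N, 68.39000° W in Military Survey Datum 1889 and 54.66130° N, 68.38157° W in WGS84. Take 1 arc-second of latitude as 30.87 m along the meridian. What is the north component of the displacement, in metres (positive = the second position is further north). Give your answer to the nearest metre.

Δφ = 54.66130° − 54.66500° = -0.00370°; Δλ = -68.38157° − -68.39000° = +0.00843°.
1° of latitude = 3600 × 30.87 = 111132 m.
ΔN = Δφ × 111132 = -411.2 m; ΔE = Δλ × 111132 × cos(54.66500°) = +0.00843 × 111132 × 0.578356 = 541.8 m.

ΔN = -411 m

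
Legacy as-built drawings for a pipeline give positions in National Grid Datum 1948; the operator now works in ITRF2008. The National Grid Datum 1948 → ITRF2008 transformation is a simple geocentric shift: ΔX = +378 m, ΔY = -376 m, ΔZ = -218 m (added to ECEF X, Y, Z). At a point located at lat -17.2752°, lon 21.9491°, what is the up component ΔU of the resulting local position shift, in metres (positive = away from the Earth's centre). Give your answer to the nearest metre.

The local up (radial) axis is (cos φ cos λ, cos φ sin λ, sin φ), giving ΔU = 334.785 − 134.202 + 64.738 = 265.32 m.

ΔU = 265 m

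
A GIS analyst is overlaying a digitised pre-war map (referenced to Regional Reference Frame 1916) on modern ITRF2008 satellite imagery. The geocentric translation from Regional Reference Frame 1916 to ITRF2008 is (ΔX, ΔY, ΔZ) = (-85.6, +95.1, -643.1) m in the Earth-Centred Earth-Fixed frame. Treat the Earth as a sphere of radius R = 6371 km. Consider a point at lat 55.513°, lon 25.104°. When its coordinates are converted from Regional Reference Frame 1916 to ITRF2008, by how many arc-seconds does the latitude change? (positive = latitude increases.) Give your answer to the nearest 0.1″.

Δφ = -10.8″

sin φ = 0.824255, cos φ = 0.566219, sin λ = 0.424263, cos λ = 0.905539.
North component: ΔN = −sin φ cos λ·ΔX − sin φ sin λ·ΔY + cos φ·ΔZ = −(0.824255)(0.905539)(-85.6) − (0.824255)(0.424263)(95.1) + (0.566219)(-643.1) = -333.50 m.
1° of latitude spans πR/180 = 111195 m, so Δφ = -333.50 / 111195 × 3600 = -10.797″.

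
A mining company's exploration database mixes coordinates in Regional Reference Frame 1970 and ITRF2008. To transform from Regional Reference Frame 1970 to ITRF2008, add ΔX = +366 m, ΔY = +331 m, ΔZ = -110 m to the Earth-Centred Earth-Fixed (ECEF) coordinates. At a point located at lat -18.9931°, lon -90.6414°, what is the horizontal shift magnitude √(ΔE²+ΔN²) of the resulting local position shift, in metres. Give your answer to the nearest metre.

The local east axis at (φ, λ) is (−sin λ, cos λ, 0), so ΔE = −sin(-90.6414°)·366 + cos(-90.6414°)·331 = 362.27 m.
The local north axis is (−sin φ cos λ, −sin φ sin λ, cos φ), giving ΔN = -1.333 − 107.719 − 104.011 = -213.06 m.
Horizontal magnitude = √(ΔE² + ΔN²) = √(362.27² + (-213.06)²) = 420.28 m.

420 m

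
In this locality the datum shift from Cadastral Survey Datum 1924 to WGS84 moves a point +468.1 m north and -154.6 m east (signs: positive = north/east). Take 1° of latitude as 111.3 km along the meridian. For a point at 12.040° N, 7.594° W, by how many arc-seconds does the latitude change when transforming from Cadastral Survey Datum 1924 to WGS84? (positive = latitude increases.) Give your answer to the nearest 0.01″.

Δφ = 15.14″

1° of latitude = 111.3 km, so Δφ = 468.1 / 111300 = 0.0042058° = 15.141″.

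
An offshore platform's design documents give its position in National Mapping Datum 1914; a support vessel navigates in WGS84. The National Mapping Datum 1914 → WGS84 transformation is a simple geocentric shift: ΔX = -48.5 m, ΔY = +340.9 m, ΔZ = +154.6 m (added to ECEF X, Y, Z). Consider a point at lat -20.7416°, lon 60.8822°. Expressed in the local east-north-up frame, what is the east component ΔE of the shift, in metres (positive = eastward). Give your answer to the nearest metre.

The local east axis at (φ, λ) is (−sin λ, cos λ, 0), so ΔE = −sin(60.8822°)·(-48.5) + cos(60.8822°)·340.9 = 208.25 m.

ΔE = 208 m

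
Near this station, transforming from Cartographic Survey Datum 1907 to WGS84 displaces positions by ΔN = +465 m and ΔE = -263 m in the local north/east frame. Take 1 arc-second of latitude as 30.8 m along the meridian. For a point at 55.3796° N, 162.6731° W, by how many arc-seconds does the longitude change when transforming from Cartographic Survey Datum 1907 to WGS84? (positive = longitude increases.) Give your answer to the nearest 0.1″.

Δλ = -15.0″

At latitude 55.3796°, cos φ = 0.568137.
1″ of longitude at this latitude = 30.80 × cos φ = 17.4986 m, so Δλ = -263.0 / 17.4986 = -15.030″.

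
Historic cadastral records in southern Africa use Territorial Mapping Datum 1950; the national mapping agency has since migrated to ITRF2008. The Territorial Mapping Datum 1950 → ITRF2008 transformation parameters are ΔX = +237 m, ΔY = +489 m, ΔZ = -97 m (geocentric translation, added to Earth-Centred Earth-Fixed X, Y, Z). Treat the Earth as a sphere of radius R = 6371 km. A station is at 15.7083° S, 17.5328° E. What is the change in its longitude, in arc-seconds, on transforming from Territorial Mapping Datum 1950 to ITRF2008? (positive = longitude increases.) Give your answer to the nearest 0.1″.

sin φ = -0.270740, cos φ = 0.962653, sin λ = 0.301252, cos λ = 0.953545.
East component: ΔE = −sin λ·ΔX + cos λ·ΔY = −(0.301252)(237) + (0.953545)(489) = 394.89 m.
1° of latitude spans πR/180 = 111195 m; at latitude φ, 1° of longitude spans that × cos φ = 107042.1 m, so Δλ = 394.89 / 107042.1 × 3600 = 13.281″.

Δλ = 13.3″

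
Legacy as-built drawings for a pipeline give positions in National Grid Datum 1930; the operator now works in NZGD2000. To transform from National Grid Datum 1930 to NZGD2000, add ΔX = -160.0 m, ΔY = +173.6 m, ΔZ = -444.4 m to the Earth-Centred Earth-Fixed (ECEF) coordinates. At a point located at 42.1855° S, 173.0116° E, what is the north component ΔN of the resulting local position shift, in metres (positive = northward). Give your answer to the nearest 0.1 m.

ΔN = -208.5 m

The local north axis is (−sin φ cos λ, −sin φ sin λ, cos φ), giving ΔN = 106.647 + 14.184 − 329.289 = -208.46 m.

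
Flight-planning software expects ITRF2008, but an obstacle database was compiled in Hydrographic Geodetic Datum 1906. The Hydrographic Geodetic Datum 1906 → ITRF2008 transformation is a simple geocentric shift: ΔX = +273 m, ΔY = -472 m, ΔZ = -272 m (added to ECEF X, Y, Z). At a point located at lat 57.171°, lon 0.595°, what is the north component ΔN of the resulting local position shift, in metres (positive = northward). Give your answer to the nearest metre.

ΔN = -373 m

The local north axis is (−sin φ cos λ, −sin φ sin λ, cos φ), giving ΔN = -229.387 + 4.119 − 147.460 = -372.73 m.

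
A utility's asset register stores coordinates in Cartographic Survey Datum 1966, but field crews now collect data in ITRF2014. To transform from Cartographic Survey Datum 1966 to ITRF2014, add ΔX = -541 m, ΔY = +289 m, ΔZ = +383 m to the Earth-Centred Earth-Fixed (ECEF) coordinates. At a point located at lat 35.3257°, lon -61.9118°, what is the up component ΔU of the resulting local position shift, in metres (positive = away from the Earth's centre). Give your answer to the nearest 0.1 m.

The local up (radial) axis is (cos φ cos λ, cos φ sin λ, sin φ), giving ΔU = -207.820 − 208.019 + 221.460 = -194.38 m.

ΔU = -194.4 m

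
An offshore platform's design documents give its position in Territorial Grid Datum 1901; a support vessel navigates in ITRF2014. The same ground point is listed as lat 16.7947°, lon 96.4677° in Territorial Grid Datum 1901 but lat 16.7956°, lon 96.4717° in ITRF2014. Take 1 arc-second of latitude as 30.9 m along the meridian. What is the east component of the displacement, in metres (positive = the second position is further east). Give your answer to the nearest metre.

ΔE = 426 m

Δφ = 16.7956° − 16.7947° = +0.0009°; Δλ = 96.4717° − 96.4677° = +0.0040°.
1° of latitude = 3600 × 30.90 = 111240 m.
ΔN = Δφ × 111240 = 100.1 m; ΔE = Δλ × 111240 × cos(16.7947°) = +0.0040 × 111240 × 0.957346 = 426.0 m.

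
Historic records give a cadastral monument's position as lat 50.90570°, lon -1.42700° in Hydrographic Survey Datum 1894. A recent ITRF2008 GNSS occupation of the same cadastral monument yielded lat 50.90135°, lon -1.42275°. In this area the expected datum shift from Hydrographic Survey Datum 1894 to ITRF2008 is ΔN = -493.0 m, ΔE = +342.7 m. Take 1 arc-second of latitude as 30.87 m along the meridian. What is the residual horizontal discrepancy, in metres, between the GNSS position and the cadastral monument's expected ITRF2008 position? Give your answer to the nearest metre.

Observed coordinate differences: Δφ = -0.00435°, Δλ = +0.00425°.
Converting to metres (1° lat = 111132 m, cos φ = 0.630599): observed ΔN = -483.4 m, observed ΔE = 297.8 m.
Subtracting the expected shift leaves a residual of -483.4 − (-493.0) = 9.6 m north and 297.8 − (342.7) = -44.9 m east.
Residual distance = √(9.6² + (-44.9)²) = 45.9 m.

46 m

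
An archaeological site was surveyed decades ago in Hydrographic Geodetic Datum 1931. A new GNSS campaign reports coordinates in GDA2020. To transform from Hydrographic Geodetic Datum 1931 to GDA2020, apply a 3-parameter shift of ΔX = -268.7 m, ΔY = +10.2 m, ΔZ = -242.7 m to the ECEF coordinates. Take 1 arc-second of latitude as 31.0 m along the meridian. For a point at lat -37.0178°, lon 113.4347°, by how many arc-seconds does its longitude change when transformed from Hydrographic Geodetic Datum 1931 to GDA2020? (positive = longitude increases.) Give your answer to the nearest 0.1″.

sin φ = -0.602063, cos φ = 0.798449, sin λ = 0.917514, cos λ = -0.397704.
East component: ΔE = −sin λ·ΔX + cos λ·ΔY = −(0.917514)(-268.7) + (-0.397704)(10.2) = 242.48 m.
1° of latitude spans 3600 × 31.00 = 111600 m; at latitude φ, 1° of longitude spans that × cos φ = 89106.9 m, so Δλ = 242.48 / 89106.9 × 3600 = 9.796″.

Δλ = 9.8″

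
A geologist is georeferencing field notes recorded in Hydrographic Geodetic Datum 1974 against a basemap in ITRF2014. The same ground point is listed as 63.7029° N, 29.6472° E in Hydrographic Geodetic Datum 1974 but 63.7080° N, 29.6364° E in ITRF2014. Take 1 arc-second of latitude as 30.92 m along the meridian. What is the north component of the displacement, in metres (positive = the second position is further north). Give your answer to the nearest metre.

ΔN = 568 m

Δφ = 63.7080° − 63.7029° = +0.0051°; Δλ = 29.6364° − 29.6472° = -0.0108°.
1° of latitude = 3600 × 30.92 = 111312 m.
ΔN = Δφ × 111312 = 567.7 m; ΔE = Δλ × 111312 × cos(63.7029°) = -0.0108 × 111312 × 0.443026 = -532.6 m.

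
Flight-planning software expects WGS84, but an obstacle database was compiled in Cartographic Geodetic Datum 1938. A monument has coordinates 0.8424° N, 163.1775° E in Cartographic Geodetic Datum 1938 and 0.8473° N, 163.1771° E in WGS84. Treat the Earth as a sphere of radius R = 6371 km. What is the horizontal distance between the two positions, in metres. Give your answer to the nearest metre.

Δφ = 0.8473° − 0.8424° = +0.0049°; Δλ = 163.1771° − 163.1775° = -0.0004°.
1° along a meridian = πR/180 = 111195 m.
ΔN = Δφ × 111195 = 544.9 m; ΔE = Δλ × 111195 × cos(0.8424°) = -0.0004 × 111195 × 0.999892 = -44.5 m.
Distance = √(ΔE² + ΔN²) = √((-44.5)² + 544.9²) = 546.7 m.

547 m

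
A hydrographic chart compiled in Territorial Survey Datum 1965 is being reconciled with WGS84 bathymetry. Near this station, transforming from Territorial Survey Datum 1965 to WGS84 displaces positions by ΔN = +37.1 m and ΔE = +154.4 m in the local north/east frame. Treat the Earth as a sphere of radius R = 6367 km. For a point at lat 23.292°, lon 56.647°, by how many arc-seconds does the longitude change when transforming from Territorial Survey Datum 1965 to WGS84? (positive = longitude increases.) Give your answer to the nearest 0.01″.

At latitude 23.292°, cos φ = 0.918502.
One radian of longitude at latitude φ spans R cos φ, so Δλ = ΔE / (R cos φ) = 154.4 / (6367000 × 0.918502) = 2.6402e-05 rad = 5.446″.

Δλ = 5.45″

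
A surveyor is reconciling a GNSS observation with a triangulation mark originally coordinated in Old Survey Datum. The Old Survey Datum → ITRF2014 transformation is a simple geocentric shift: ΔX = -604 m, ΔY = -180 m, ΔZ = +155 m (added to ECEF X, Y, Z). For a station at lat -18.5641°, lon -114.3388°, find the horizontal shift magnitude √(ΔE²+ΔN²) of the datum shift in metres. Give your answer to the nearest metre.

552 m

The local east axis at (φ, λ) is (−sin λ, cos λ, 0), so ΔE = −sin(-114.3388°)·(-604) + cos(-114.3388°)·(-180) = -476.14 m.
The local north axis is (−sin φ cos λ, −sin φ sin λ, cos φ), giving ΔN = 79.250 + 52.213 + 146.935 = 278.40 m.
Horizontal magnitude = √(ΔE² + ΔN²) = √((-476.14)² + 278.40²) = 551.55 m.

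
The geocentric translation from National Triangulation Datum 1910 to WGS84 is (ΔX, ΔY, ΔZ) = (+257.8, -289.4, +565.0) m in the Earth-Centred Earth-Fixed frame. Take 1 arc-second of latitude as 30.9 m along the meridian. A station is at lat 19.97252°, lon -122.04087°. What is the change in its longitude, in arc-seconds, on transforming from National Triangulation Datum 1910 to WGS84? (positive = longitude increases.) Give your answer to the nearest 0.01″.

Δλ = 12.81″

sin φ = 0.341569, cos φ = 0.939857, sin λ = -0.847670, cos λ = -0.530524.
East component: ΔE = −sin λ·ΔX + cos λ·ΔY = −(-0.847670)(257.8) + (-0.530524)(-289.4) = 372.06 m.
1° of latitude spans 3600 × 30.90 = 111240 m; at latitude φ, 1° of longitude spans that × cos φ = 104549.6 m, so Δλ = 372.06 / 104549.6 × 3600 = 12.811″.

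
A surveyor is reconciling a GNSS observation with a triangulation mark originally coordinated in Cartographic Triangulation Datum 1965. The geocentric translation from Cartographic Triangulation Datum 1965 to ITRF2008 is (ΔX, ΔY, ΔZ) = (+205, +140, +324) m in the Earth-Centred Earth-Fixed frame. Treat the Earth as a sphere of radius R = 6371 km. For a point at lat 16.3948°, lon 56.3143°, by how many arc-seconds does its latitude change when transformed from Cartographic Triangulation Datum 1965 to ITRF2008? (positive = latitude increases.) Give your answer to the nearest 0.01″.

Δφ = 7.96″

sin φ = 0.282254, cos φ = 0.959340, sin λ = 0.832093, cos λ = 0.554637.
North component: ΔN = −sin φ cos λ·ΔX − sin φ sin λ·ΔY + cos φ·ΔZ = −(0.282254)(0.554637)(205) − (0.282254)(0.832093)(140) + (0.959340)(324) = 245.85 m.
1° of latitude spans πR/180 = 111195 m, so Δφ = 245.85 / 111195 × 3600 = 7.960″.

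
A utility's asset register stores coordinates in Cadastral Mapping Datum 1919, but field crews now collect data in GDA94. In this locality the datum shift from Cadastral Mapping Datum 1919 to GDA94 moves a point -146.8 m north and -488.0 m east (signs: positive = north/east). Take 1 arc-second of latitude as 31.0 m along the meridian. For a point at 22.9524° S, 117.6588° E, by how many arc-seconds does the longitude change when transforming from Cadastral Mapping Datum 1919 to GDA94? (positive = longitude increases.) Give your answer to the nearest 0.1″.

At latitude -22.9524°, cos φ = 0.920829.
1″ of longitude at this latitude = 31.00 × cos φ = 28.5457 m, so Δλ = -488.0 / 28.5457 = -17.095″.

Δλ = -17.1″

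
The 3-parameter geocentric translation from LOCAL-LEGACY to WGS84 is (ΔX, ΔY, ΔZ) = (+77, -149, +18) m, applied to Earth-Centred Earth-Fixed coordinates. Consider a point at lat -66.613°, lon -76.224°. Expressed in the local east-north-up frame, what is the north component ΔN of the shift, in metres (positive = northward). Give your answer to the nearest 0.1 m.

At φ = -66.613°, λ = -76.224°: sin φ = -0.917845, cos φ = 0.396940, sin λ = -0.971234, cos λ = 0.238127.
ΔN = −sin φ cos λ·ΔX − sin φ sin λ·ΔY + cos φ·ΔZ = −(-0.917845)(0.238127)(77) − (-0.917845)(-0.971234)(-149) + (0.396940)(18) = 156.80 m.

ΔN = 156.8 m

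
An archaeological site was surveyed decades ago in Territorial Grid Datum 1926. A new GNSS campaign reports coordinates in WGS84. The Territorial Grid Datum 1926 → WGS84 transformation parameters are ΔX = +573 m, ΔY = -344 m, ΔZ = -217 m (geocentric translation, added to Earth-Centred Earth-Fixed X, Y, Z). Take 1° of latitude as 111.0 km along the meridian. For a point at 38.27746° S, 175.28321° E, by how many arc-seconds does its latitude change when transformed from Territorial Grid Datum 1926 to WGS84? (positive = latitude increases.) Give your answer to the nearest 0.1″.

sin φ = -0.619470, cos φ = 0.785020, sin λ = 0.082231, cos λ = -0.996613.
North component: ΔN = −sin φ cos λ·ΔX − sin φ sin λ·ΔY + cos φ·ΔZ = −(-0.619470)(-0.996613)(573) − (-0.619470)(0.082231)(-344) + (0.785020)(-217) = -541.63 m.
1° of latitude spans 111000 m, so Δφ = -541.63 / 111000 × 3600 = -17.566″.

Δφ = -17.6″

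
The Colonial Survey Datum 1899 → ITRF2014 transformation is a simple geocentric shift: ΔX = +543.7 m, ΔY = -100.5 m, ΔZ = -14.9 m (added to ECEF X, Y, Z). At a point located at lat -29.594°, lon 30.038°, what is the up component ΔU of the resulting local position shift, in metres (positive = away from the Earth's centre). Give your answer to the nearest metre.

At φ = -29.594°, λ = 30.038°: sin φ = -0.493851, cos φ = 0.869547, sin λ = 0.500574, cos λ = 0.865694.
ΔU = cos φ cos λ·ΔX + cos φ sin λ·ΔY + sin φ·ΔZ = (0.869547)(0.865694)(543.7) + (0.869547)(0.500574)(-100.5) + (-0.493851)(-14.9) = 372.89 m.

ΔU = 373 m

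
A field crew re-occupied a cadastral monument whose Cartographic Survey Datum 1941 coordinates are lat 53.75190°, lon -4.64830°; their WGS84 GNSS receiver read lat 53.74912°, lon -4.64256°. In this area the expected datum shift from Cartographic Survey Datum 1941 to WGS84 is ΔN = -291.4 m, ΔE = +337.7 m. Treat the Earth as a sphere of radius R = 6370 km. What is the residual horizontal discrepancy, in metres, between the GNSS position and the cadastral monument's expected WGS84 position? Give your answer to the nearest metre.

Observed coordinate differences: Δφ = -0.00278°, Δλ = +0.00574°.
Converting to metres (1° lat = 111177 m, cos φ = 0.591283): observed ΔN = -309.1 m, observed ΔE = 377.3 m.
Subtracting the expected shift leaves a residual of -309.1 − (-291.4) = -17.7 m north and 377.3 − (337.7) = 39.6 m east.
Residual distance = √((-17.7)² + 39.6²) = 43.4 m.

43 m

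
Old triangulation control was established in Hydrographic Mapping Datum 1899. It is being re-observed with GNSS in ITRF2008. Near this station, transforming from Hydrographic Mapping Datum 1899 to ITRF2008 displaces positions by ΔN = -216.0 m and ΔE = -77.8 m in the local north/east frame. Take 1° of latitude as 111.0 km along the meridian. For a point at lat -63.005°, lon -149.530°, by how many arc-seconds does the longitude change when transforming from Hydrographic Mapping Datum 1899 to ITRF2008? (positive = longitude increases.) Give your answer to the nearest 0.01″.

At latitude -63.005°, cos φ = 0.453913.
1° of longitude at this latitude = 111.0 × cos φ = 50.38 km, so Δλ = -77.8 / 50384.3 = -0.0015441° = -5.559″.

Δλ = -5.56″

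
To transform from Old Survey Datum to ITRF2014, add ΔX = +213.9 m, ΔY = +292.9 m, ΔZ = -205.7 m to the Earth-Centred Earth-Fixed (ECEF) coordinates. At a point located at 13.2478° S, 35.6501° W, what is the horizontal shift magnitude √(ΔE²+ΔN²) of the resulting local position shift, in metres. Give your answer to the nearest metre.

414 m

At φ = -13.2478°, λ = -35.6501°: sin φ = -0.229163, cos φ = 0.973388, sin λ = -0.582834, cos λ = 0.812591.
ΔE = −sin λ·ΔX + cos λ·ΔY = −(-0.582834)·(213.9) + (0.812591)·(292.9) = 362.68 m.
ΔN = −sin φ cos λ·ΔX − sin φ sin λ·ΔY + cos φ·ΔZ = −(-0.229163)(0.812591)(213.9) − (-0.229163)(-0.582834)(292.9) + (0.973388)(-205.7) = -199.52 m.
Horizontal magnitude = √(ΔE² + ΔN²) = √(362.68² + (-199.52)²) = 413.93 m.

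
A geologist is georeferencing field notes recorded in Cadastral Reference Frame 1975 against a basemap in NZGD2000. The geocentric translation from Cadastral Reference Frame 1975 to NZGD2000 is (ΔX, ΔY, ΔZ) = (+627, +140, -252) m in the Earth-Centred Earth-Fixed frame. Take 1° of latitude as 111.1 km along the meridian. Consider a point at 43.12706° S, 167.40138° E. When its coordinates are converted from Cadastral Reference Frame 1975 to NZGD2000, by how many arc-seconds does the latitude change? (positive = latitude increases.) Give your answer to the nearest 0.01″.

Δφ = -18.84″

sin φ = -0.683619, cos φ = 0.729839, sin λ = 0.218120, cos λ = -0.975922.
North component: ΔN = −sin φ cos λ·ΔX − sin φ sin λ·ΔY + cos φ·ΔZ = −(-0.683619)(-0.975922)(627) − (-0.683619)(0.218120)(140) + (0.729839)(-252) = -581.35 m.
1° of latitude spans 111100 m, so Δφ = -581.35 / 111100 × 3600 = -18.838″.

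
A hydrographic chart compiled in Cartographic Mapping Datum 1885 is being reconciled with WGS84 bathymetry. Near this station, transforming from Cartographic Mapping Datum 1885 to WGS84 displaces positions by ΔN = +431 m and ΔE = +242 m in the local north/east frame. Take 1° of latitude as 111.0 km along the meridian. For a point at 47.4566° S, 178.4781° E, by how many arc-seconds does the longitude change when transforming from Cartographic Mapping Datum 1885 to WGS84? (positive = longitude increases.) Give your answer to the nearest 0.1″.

At latitude -47.4566°, cos φ = 0.676148.
1° of longitude at this latitude = 111.0 × cos φ = 75.05 km, so Δλ = 242.0 / 75052.5 = 0.0032244° = 11.608″.

Δλ = 11.6″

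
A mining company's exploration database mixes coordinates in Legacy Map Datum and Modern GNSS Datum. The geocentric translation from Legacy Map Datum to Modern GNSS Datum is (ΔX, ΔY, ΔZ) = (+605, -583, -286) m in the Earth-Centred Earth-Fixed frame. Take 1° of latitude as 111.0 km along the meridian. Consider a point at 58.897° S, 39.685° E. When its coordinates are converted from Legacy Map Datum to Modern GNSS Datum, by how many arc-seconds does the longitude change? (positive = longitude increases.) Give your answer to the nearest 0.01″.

sin φ = -0.856240, cos φ = 0.516578, sin λ = 0.638566, cos λ = 0.769567.
East component: ΔE = −sin λ·ΔX + cos λ·ΔY = −(0.638566)(605) + (0.769567)(-583) = -834.99 m.
1° of latitude spans 111000 m; at latitude φ, 1° of longitude spans that × cos φ = 57340.2 m, so Δλ = -834.99 / 57340.2 × 3600 = -52.423″.

Δλ = -52.42″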